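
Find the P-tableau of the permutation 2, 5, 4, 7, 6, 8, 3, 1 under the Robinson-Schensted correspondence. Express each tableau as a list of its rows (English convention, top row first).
Insert 2: appended to row 1. P = [[2]].
Insert 5: appended to row 1. P = [[2, 5]].
Insert 4: 4 bumps 5 from row 1; 5 starts row 2. P = [[2, 4], [5]].
Insert 7: appended to row 1. P = [[2, 4, 7], [5]].
Insert 6: 6 bumps 7 from row 1; 7 appends to row 2. P = [[2, 4, 6], [5, 7]].
Insert 8: appended to row 1. P = [[2, 4, 6, 8], [5, 7]].
Insert 3: 3 bumps 4 from row 1; 4 bumps 5 from row 2; 5 starts row 3. P = [[2, 3, 6, 8], [4, 7], [5]].
Insert 1: 1 bumps 2 from row 1; 2 bumps 4 from row 2; 4 bumps 5 from row 3; 5 starts row 4. P = [[1, 3, 6, 8], [2, 7], [4], [5]].

So P = [[1, 3, 6, 8], [2, 7], [4], [5]].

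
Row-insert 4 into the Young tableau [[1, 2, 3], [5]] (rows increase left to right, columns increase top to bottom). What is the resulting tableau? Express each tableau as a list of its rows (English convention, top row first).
4 is larger than every entry of row 1, so it is appended to row 1. The new tableau is [[1, 2, 3, 4], [5]].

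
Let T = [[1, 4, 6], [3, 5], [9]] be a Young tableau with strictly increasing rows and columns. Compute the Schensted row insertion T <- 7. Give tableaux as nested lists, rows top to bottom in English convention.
7 is larger than every entry of row 1, so it is appended to row 1. The new tableau is [[1, 4, 6, 7], [3, 5], [9]].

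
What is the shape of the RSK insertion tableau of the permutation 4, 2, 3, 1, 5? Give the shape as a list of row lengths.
[3, 1, 1]

RSK row insertion gives P = [[1, 3, 5], [2], [4]], which has shape [3, 1, 1].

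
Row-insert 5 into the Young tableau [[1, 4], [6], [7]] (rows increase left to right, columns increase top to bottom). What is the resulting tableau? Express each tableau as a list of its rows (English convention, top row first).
[[1, 4, 5], [6], [7]]

5 is larger than every entry of row 1, so it is appended to row 1. The new tableau is [[1, 4, 5], [6], [7]].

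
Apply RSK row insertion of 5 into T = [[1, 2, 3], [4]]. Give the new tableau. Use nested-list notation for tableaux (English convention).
5 is larger than every entry of row 1, so it is appended to row 1. The new tableau is [[1, 2, 3, 5], [4]].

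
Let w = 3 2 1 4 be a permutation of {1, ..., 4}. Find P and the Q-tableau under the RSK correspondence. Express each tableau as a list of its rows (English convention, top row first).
P = [[1, 4], [2], [3]], Q = [[1, 4], [2], [3]]

Insert each entry of the permutation into P by Schensted row insertion, recording in Q the position of each new cell.

Insert 3: appended to row 1. P = [[3]].
Insert 2: 2 bumps 3 from row 1; 3 starts row 2. P = [[2], [3]].
Insert 1: 1 bumps 2 from row 1; 2 bumps 3 from row 2; 3 starts row 3. P = [[1], [2], [3]].
Insert 4: appended to row 1. P = [[1, 4], [2], [3]].

So P = [[1, 4], [2], [3]], Q = [[1, 4], [2], [3]].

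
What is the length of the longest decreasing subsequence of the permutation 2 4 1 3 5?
2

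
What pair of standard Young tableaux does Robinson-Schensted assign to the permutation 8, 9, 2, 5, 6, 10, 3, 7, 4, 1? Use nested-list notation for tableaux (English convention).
Insert each entry of the permutation into P by Schensted row insertion, recording in Q the position of each new cell.

After inserting 8: P = [[8]].
After inserting 9: P = [[8, 9]].
After inserting 2: P = [[2, 9], [8]].
After inserting 5: P = [[2, 5], [8, 9]].
After inserting 6: P = [[2, 5, 6], [8, 9]].
After inserting 10: P = [[2, 5, 6, 10], [8, 9]].
After inserting 3: P = [[2, 3, 6, 10], [5, 9], [8]].
After inserting 7: P = [[2, 3, 6, 7], [5, 9, 10], [8]].
After inserting 4: P = [[2, 3, 4, 7], [5, 6, 10], [8, 9]].
After inserting 1: P = [[1, 3, 4, 7], [2, 6, 10], [5, 9], [8]].

So P = [[1, 3, 4, 7], [2, 6, 10], [5, 9], [8]], Q = [[1, 2, 5, 6], [3, 4, 8], [7, 9], [10]].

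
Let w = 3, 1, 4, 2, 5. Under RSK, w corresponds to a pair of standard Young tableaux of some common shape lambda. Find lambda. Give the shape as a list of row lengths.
[3, 2]

Row-insert each entry into an empty tableau.

After inserting 3: P = [[3]].
After inserting 1: P = [[1], [3]].
After inserting 4: P = [[1, 4], [3]].
After inserting 2: P = [[1, 2], [3, 4]].
After inserting 5: P = [[1, 2, 5], [3, 4]].

The final insertion tableau P = [[1, 2, 5], [3, 4]] has shape [3, 2].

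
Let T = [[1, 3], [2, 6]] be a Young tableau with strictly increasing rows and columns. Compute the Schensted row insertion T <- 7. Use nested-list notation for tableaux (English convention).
[[1, 3, 7], [2, 6]]

7 is larger than every entry of row 1, so it is appended to row 1. The new tableau is [[1, 3, 7], [2, 6]].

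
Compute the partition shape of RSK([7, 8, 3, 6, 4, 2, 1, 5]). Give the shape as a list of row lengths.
[3, 2, 1, 1, 1]

RSK row insertion gives P = [[1, 4, 5], [2, 8], [3], [6], [7]], which has shape [3, 2, 1, 1, 1].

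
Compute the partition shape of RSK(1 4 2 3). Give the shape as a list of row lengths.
[3, 1]

Row-insert each entry into an empty tableau.

After inserting 1: P = [[1]].
After inserting 4: P = [[1, 4]].
After inserting 2: P = [[1, 2], [4]].
After inserting 3: P = [[1, 2, 3], [4]].

The final insertion tableau P = [[1, 2, 3], [4]] has shape [3, 1].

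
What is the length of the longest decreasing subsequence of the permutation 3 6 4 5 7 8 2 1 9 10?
4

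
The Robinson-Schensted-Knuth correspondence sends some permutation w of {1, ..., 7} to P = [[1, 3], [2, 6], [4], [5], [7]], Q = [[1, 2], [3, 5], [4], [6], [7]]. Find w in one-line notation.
Reverse the RSK construction: for i from n down to 1, find the cell of Q containing i, remove the entry at that cell from P, and reverse-bump it up through P; the value ejected from row 1 is w(i).

Step i=7: Q has 7 at row 5, column 1; remove 7 from row 5 of P and reverse-bump: 7 enters row 4 and ejects 5; 5 enters row 3 and ejects 4; 4 enters row 2 and ejects 2; 2 enters row 1 and ejects 1. So w(7) = 1. P is now [[2, 3], [4, 6], [5], [7]].
Step i=6: Q has 6 at row 4, column 1; remove 7 from row 4 of P and reverse-bump: 7 enters row 3 and ejects 5; 5 enters row 2 and ejects 4; 4 enters row 1 and ejects 3. So w(6) = 3. P is now [[2, 4], [5, 6], [7]].
Step i=5: Q has 5 at row 2, column 2; remove 6 from row 2 of P and reverse-bump: 6 enters row 1 and ejects 4. So w(5) = 4. P is now [[2, 6], [5], [7]].
Step i=4: Q has 4 at row 3, column 1; remove 7 from row 3 of P and reverse-bump: 7 enters row 2 and ejects 5; 5 enters row 1 and ejects 2. So w(4) = 2. P is now [[5, 6], [7]].
Step i=3: Q has 3 at row 2, column 1; remove 7 from row 2 of P and reverse-bump: 7 enters row 1 and ejects 6. So w(3) = 6. P is now [[5, 7]].
Step i=2: Q has 2 at row 1, column 2; remove that cell from P, ejecting 7. So w(2) = 7. P is now [[5]].
Step i=1: Q has 1 at row 1, column 1; remove that cell from P, ejecting 5. So w(1) = 5. P is now [].

So w = 5 7 6 2 4 3 1.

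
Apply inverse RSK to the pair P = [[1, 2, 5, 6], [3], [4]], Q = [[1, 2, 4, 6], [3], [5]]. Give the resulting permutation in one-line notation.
Reverse the RSK construction: for i from n down to 1, find the cell of Q containing i, remove the entry at that cell from P, and reverse-bump it up through P; the value ejected from row 1 is w(i).

Step i=6: Q has 6 at row 1, column 4; remove that cell from P, ejecting 6. So w(6) = 6. P is now [[1, 2, 5], [3], [4]].
Step i=5: Q has 5 at row 3, column 1; remove 4 from row 3 of P and reverse-bump: 4 enters row 2 and ejects 3; 3 enters row 1 and ejects 2. So w(5) = 2. P is now [[1, 3, 5], [4]].
Step i=4: Q has 4 at row 1, column 3; remove that cell from P, ejecting 5. So w(4) = 5. P is now [[1, 3], [4]].
Step i=3: Q has 3 at row 2, column 1; remove 4 from row 2 of P and reverse-bump: 4 enters row 1 and ejects 3. So w(3) = 3. P is now [[1, 4]].
Step i=2: Q has 2 at row 1, column 2; remove that cell from P, ejecting 4. So w(2) = 4. P is now [[1]].
Step i=1: Q has 1 at row 1, column 1; remove that cell from P, ejecting 1. So w(1) = 1. P is now [].

So w = 1 4 3 5 2 6.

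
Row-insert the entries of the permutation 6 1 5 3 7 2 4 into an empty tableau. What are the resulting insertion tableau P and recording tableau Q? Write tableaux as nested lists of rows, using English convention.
P = [[1, 2, 4], [3, 7], [5], [6]], Q = [[1, 3, 5], [2, 7], [4], [6]]

Insert each entry of the permutation into P by Schensted row insertion, recording in Q the position of each new cell.

Insert 6: appended to row 1. P = [[6]].
Insert 1: 1 bumps 6 from row 1; 6 starts row 2. P = [[1], [6]].
Insert 5: appended to row 1. P = [[1, 5], [6]].
Insert 3: 3 bumps 5 from row 1; 5 bumps 6 from row 2; 6 starts row 3. P = [[1, 3], [5], [6]].
Insert 7: appended to row 1. P = [[1, 3, 7], [5], [6]].
Insert 2: 2 bumps 3 from row 1; 3 bumps 5 from row 2; 5 bumps 6 from row 3; 6 starts row 4. P = [[1, 2, 7], [3], [5], [6]].
Insert 4: 4 bumps 7 from row 1; 7 appends to row 2. P = [[1, 2, 4], [3, 7], [5], [6]].

So P = [[1, 2, 4], [3, 7], [5], [6]], Q = [[1, 3, 5], [2, 7], [4], [6]].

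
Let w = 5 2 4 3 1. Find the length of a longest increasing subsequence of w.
2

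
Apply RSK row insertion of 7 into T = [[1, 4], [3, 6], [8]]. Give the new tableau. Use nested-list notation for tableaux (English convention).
[[1, 4, 7], [3, 6], [8]]

7 is larger than every entry of row 1, so it is appended to row 1. The new tableau is [[1, 4, 7], [3, 6], [8]].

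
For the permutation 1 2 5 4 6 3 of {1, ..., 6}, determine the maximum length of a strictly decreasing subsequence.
3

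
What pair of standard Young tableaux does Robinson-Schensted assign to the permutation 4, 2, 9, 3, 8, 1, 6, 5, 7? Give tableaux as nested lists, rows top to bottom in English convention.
P = [[1, 3, 5, 7], [2, 6], [4, 8], [9]], Q = [[1, 3, 5, 9], [2, 4], [6, 7], [8]]

Insert each entry of the permutation into P by Schensted row insertion, recording in Q the position of each new cell.

Insert 4: appended to row 1. P = [[4]], Q = [[1]].
Insert 2: 2 bumps 4 from row 1; 4 starts row 2. P = [[2], [4]], Q = [[1], [2]].
Insert 9: appended to row 1. P = [[2, 9], [4]], Q = [[1, 3], [2]].
Insert 3: 3 bumps 9 from row 1; 9 appends to row 2. P = [[2, 3], [4, 9]], Q = [[1, 3], [2, 4]].
Insert 8: appended to row 1. P = [[2, 3, 8], [4, 9]], Q = [[1, 3, 5], [2, 4]].
Insert 1: 1 bumps 2 from row 1; 2 bumps 4 from row 2; 4 starts row 3. P = [[1, 3, 8], [2, 9], [4]], Q = [[1, 3, 5], [2, 4], [6]].
Insert 6: 6 bumps 8 from row 1; 8 bumps 9 from row 2; 9 appends to row 3. P = [[1, 3, 6], [2, 8], [4, 9]], Q = [[1, 3, 5], [2, 4], [6, 7]].
Insert 5: 5 bumps 6 from row 1; 6 bumps 8 from row 2; 8 bumps 9 from row 3; 9 starts row 4. P = [[1, 3, 5], [2, 6], [4, 8], [9]], Q = [[1, 3, 5], [2, 4], [6, 7], [8]].
Insert 7: appended to row 1. P = [[1, 3, 5, 7], [2, 6], [4, 8], [9]], Q = [[1, 3, 5, 9], [2, 4], [6, 7], [8]].

So P = [[1, 3, 5, 7], [2, 6], [4, 8], [9]], Q = [[1, 3, 5, 9], [2, 4], [6, 7], [8]].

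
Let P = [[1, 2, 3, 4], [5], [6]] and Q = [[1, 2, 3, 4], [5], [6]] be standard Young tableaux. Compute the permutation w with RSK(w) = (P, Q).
Reverse the RSK construction: for i from n down to 1, find the cell of Q containing i, remove the entry at that cell from P, and reverse-bump it up through P; the value ejected from row 1 is w(i).

Step i=6: Q has 6 at row 3, column 1; remove 6 from row 3 of P and reverse-bump: 6 enters row 2 and ejects 5; 5 enters row 1 and ejects 4. So w(6) = 4. P is now [[1, 2, 3, 5], [6]].
Step i=5: Q has 5 at row 2, column 1; remove 6 from row 2 of P and reverse-bump: 6 enters row 1 and ejects 5. So w(5) = 5. P is now [[1, 2, 3, 6]].
Step i=4: Q has 4 at row 1, column 4; remove that cell from P, ejecting 6. So w(4) = 6. P is now [[1, 2, 3]].
Step i=3: Q has 3 at row 1, column 3; remove that cell from P, ejecting 3. So w(3) = 3. P is now [[1, 2]].
Step i=2: Q has 2 at row 1, column 2; remove that cell from P, ejecting 2. So w(2) = 2. P is now [[1]].
Step i=1: Q has 1 at row 1, column 1; remove that cell from P, ejecting 1. So w(1) = 1. P is now [].

So w = 1 2 3 6 5 4.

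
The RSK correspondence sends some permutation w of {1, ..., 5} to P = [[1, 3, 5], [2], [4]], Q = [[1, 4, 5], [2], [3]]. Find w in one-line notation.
Reverse the RSK construction: for i from n down to 1, find the cell of Q containing i, remove the entry at that cell from P, and reverse-bump it up through P; the value ejected from row 1 is w(i).

Step i=5: Q has 5 at row 1, column 3; remove that cell from P, ejecting 5. So w(5) = 5. P is now [[1, 3], [2], [4]].
Step i=4: Q has 4 at row 1, column 2; remove that cell from P, ejecting 3. So w(4) = 3. P is now [[1], [2], [4]].
Step i=3: Q has 3 at row 3, column 1; remove 4 from row 3 of P and reverse-bump: 4 enters row 2 and ejects 2; 2 enters row 1 and ejects 1. So w(3) = 1. P is now [[2], [4]].
Step i=2: Q has 2 at row 2, column 1; remove 4 from row 2 of P and reverse-bump: 4 enters row 1 and ejects 2. So w(2) = 2. P is now [[4]].
Step i=1: Q has 1 at row 1, column 1; remove that cell from P, ejecting 4. So w(1) = 4. P is now [].

So w = 4 2 1 3 5.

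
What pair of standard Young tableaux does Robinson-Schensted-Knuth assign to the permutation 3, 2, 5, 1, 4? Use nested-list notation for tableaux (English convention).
P = [[1, 4], [2, 5], [3]], Q = [[1, 3], [2, 5], [4]]

Insert each entry of the permutation into P by Schensted row insertion, recording in Q the position of each new cell.

After inserting 3: P = [[3]].
After inserting 2: P = [[2], [3]].
After inserting 5: P = [[2, 5], [3]].
After inserting 1: P = [[1, 5], [2], [3]].
After inserting 4: P = [[1, 4], [2, 5], [3]].

So P = [[1, 4], [2, 5], [3]], Q = [[1, 3], [2, 5], [4]].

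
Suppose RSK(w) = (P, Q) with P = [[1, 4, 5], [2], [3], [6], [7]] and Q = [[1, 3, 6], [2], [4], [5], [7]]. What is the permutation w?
Reverse the RSK construction: for i from n down to 1, find the cell of Q containing i, remove the entry at that cell from P, and reverse-bump it up through P; the value ejected from row 1 is w(i).

Step i=7: Q has 7 at row 5, column 1; remove 7 from row 5 of P and reverse-bump: 7 enters row 4 and ejects 6; 6 enters row 3 and ejects 3; 3 enters row 2 and ejects 2; 2 enters row 1 and ejects 1. So w(7) = 1. P is now [[2, 4, 5], [3], [6], [7]].
Step i=6: Q has 6 at row 1, column 3; remove that cell from P, ejecting 5. So w(6) = 5. P is now [[2, 4], [3], [6], [7]].
Step i=5: Q has 5 at row 4, column 1; remove 7 from row 4 of P and reverse-bump: 7 enters row 3 and ejects 6; 6 enters row 2 and ejects 3; 3 enters row 1 and ejects 2. So w(5) = 2. P is now [[3, 4], [6], [7]].
Step i=4: Q has 4 at row 3, column 1; remove 7 from row 3 of P and reverse-bump: 7 enters row 2 and ejects 6; 6 enters row 1 and ejects 4. So w(4) = 4. P is now [[3, 6], [7]].
Step i=3: Q has 3 at row 1, column 2; remove that cell from P, ejecting 6. So w(3) = 6. P is now [[3], [7]].
Step i=2: Q has 2 at row 2, column 1; remove 7 from row 2 of P and reverse-bump: 7 enters row 1 and ejects 3. So w(2) = 3. P is now [[7]].
Step i=1: Q has 1 at row 1, column 1; remove that cell from P, ejecting 7. So w(1) = 7. P is now [].

So w = 7 3 6 4 2 5 1.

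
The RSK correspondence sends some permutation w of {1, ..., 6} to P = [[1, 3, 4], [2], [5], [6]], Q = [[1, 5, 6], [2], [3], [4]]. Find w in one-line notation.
6 5 2 1 3 4

Reverse the RSK construction: for i from n down to 1, find the cell of Q containing i, remove the entry at that cell from P, and reverse-bump it up through P; the value ejected from row 1 is w(i).

Step i=6: Q has 6 at row 1, column 3; remove that cell from P, ejecting 4. So w(6) = 4. P is now [[1, 3], [2], [5], [6]].
Step i=5: Q has 5 at row 1, column 2; remove that cell from P, ejecting 3. So w(5) = 3. P is now [[1], [2], [5], [6]].
Step i=4: Q has 4 at row 4, column 1; remove 6 from row 4 of P and reverse-bump: 6 enters row 3 and ejects 5; 5 enters row 2 and ejects 2; 2 enters row 1 and ejects 1. So w(4) = 1. P is now [[2], [5], [6]].
Step i=3: Q has 3 at row 3, column 1; remove 6 from row 3 of P and reverse-bump: 6 enters row 2 and ejects 5; 5 enters row 1 and ejects 2. So w(3) = 2. P is now [[5], [6]].
Step i=2: Q has 2 at row 2, column 1; remove 6 from row 2 of P and reverse-bump: 6 enters row 1 and ejects 5. So w(2) = 5. P is now [[6]].
Step i=1: Q has 1 at row 1, column 1; remove that cell from P, ejecting 6. So w(1) = 6. P is now [].

So w = 6 5 2 1 3 4.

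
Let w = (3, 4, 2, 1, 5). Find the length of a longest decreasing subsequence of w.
3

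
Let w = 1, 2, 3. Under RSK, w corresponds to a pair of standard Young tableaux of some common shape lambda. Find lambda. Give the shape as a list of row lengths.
RSK row insertion gives P = [[1, 2, 3]], which has shape [3].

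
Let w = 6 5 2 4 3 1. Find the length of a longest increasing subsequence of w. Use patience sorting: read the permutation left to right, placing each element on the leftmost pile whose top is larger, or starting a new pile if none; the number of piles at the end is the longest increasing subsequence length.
2

6: new pile. tops = [6]
5: onto pile 1 (replacing 6). tops = [5]
2: onto pile 1 (replacing 5). tops = [2]
4: new pile. tops = [2, 4]
3: onto pile 2 (replacing 4). tops = [2, 3]
1: onto pile 1 (replacing 2). tops = [1, 3]

2 piles, so the longest increasing subsequence has length 2.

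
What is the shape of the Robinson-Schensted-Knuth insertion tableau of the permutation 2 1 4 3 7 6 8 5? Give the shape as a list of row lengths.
Row-insert each entry into an empty tableau.

After inserting 2: P = [[2]].
After inserting 1: P = [[1], [2]].
After inserting 4: P = [[1, 4], [2]].
After inserting 3: P = [[1, 3], [2, 4]].
After inserting 7: P = [[1, 3, 7], [2, 4]].
After inserting 6: P = [[1, 3, 6], [2, 4, 7]].
After inserting 8: P = [[1, 3, 6, 8], [2, 4, 7]].
After inserting 5: P = [[1, 3, 5, 8], [2, 4, 6], [7]].

The final insertion tableau P = [[1, 3, 5, 8], [2, 4, 6], [7]] has shape [4, 3, 1].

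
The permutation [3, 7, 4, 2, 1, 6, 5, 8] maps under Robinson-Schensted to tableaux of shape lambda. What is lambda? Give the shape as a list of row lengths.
Row-insert each entry into an empty tableau.

After inserting 3: P = [[3]].
After inserting 7: P = [[3, 7]].
After inserting 4: P = [[3, 4], [7]].
After inserting 2: P = [[2, 4], [3], [7]].
After inserting 1: P = [[1, 4], [2], [3], [7]].
After inserting 6: P = [[1, 4, 6], [2], [3], [7]].
After inserting 5: P = [[1, 4, 5], [2, 6], [3], [7]].
After inserting 8: P = [[1, 4, 5, 8], [2, 6], [3], [7]].

The final insertion tableau P = [[1, 4, 5, 8], [2, 6], [3], [7]] has shape [4, 2, 1, 1].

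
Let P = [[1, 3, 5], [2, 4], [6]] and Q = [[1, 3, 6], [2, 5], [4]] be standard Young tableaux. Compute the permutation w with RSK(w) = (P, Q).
Reverse the RSK construction: for i from n down to 1, find the cell of Q containing i, remove the entry at that cell from P, and reverse-bump it up through P; the value ejected from row 1 is w(i).

Step i=6: Q has 6 at row 1, column 3; remove that cell from P, ejecting 5. So w(6) = 5. P is now [[1, 3], [2, 4], [6]].
Step i=5: Q has 5 at row 2, column 2; remove 4 from row 2 of P and reverse-bump: 4 enters row 1 and ejects 3. So w(5) = 3. P is now [[1, 4], [2], [6]].
Step i=4: Q has 4 at row 3, column 1; remove 6 from row 3 of P and reverse-bump: 6 enters row 2 and ejects 2; 2 enters row 1 and ejects 1. So w(4) = 1. P is now [[2, 4], [6]].
Step i=3: Q has 3 at row 1, column 2; remove that cell from P, ejecting 4. So w(3) = 4. P is now [[2], [6]].
Step i=2: Q has 2 at row 2, column 1; remove 6 from row 2 of P and reverse-bump: 6 enters row 1 and ejects 2. So w(2) = 2. P is now [[6]].
Step i=1: Q has 1 at row 1, column 1; remove that cell from P, ejecting 6. So w(1) = 6. P is now [].

So w = 6 2 4 1 3 5.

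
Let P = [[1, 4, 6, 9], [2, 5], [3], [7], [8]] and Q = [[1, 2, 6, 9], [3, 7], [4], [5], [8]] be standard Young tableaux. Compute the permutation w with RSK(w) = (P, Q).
Reverse the RSK construction: for i from n down to 1, find the cell of Q containing i, remove the entry at that cell from P, and reverse-bump it up through P; the value ejected from row 1 is w(i).

Step i=9: Q has 9 at row 1, column 4; remove that cell from P, ejecting 9. So w(9) = 9. P is now [[1, 4, 6], [2, 5], [3], [7], [8]].
Step i=8: Q has 8 at row 5, column 1; remove 8 from row 5 of P and reverse-bump: 8 enters row 4 and ejects 7; 7 enters row 3 and ejects 3; 3 enters row 2 and ejects 2; 2 enters row 1 and ejects 1. So w(8) = 1. P is now [[2, 4, 6], [3, 5], [7], [8]].
Step i=7: Q has 7 at row 2, column 2; remove 5 from row 2 of P and reverse-bump: 5 enters row 1 and ejects 4. So w(7) = 4. P is now [[2, 5, 6], [3], [7], [8]].
Step i=6: Q has 6 at row 1, column 3; remove that cell from P, ejecting 6. So w(6) = 6. P is now [[2, 5], [3], [7], [8]].
Step i=5: Q has 5 at row 4, column 1; remove 8 from row 4 of P and reverse-bump: 8 enters row 3 and ejects 7; 7 enters row 2 and ejects 3; 3 enters row 1 and ejects 2. So w(5) = 2. P is now [[3, 5], [7], [8]].
Step i=4: Q has 4 at row 3, column 1; remove 8 from row 3 of P and reverse-bump: 8 enters row 2 and ejects 7; 7 enters row 1 and ejects 5. So w(4) = 5. P is now [[3, 7], [8]].
Step i=3: Q has 3 at row 2, column 1; remove 8 from row 2 of P and reverse-bump: 8 enters row 1 and ejects 7. So w(3) = 7. P is now [[3, 8]].
Step i=2: Q has 2 at row 1, column 2; remove that cell from P, ejecting 8. So w(2) = 8. P is now [[3]].
Step i=1: Q has 1 at row 1, column 1; remove that cell from P, ejecting 3. So w(1) = 3. P is now [].

So w = 3 8 7 5 2 6 4 1 9.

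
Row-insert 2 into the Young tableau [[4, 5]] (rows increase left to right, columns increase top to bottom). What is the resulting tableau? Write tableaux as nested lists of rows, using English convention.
In row 1, 2 replaces 4 (the leftmost entry greater than 2); 4 is bumped to row 2. 4 starts a new row 2. The new tableau is [[2, 5], [4]].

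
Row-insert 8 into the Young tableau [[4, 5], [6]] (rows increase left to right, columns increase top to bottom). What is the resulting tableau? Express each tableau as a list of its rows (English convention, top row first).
8 is larger than every entry of row 1, so it is appended to row 1. The new tableau is [[4, 5, 8], [6]].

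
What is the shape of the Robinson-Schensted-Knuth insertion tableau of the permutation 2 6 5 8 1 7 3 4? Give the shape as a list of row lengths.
[3, 3, 2]

Row-insert each entry into an empty tableau.

After inserting 2: P = [[2]].
After inserting 6: P = [[2, 6]].
After inserting 5: P = [[2, 5], [6]].
After inserting 8: P = [[2, 5, 8], [6]].
After inserting 1: P = [[1, 5, 8], [2], [6]].
After inserting 7: P = [[1, 5, 7], [2, 8], [6]].
After inserting 3: P = [[1, 3, 7], [2, 5], [6, 8]].
After inserting 4: P = [[1, 3, 4], [2, 5, 7], [6, 8]].

The final insertion tableau P = [[1, 3, 4], [2, 5, 7], [6, 8]] has shape [3, 3, 2].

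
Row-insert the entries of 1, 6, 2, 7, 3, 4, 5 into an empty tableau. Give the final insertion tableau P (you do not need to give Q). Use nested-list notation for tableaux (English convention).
P = [[1, 2, 3, 4, 5], [6, 7]]

After inserting 1: P = [[1]].
After inserting 6: P = [[1, 6]].
After inserting 2: P = [[1, 2], [6]].
After inserting 7: P = [[1, 2, 7], [6]].
After inserting 3: P = [[1, 2, 3], [6, 7]].
After inserting 4: P = [[1, 2, 3, 4], [6, 7]].
After inserting 5: P = [[1, 2, 3, 4, 5], [6, 7]].

So P = [[1, 2, 3, 4, 5], [6, 7]].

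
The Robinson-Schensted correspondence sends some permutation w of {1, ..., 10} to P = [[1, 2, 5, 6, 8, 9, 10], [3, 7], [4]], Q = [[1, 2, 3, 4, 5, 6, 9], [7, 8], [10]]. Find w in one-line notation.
Reverse the RSK construction: for i from n down to 1, find the cell of Q containing i, remove the entry at that cell from P, and reverse-bump it up through P; the value ejected from row 1 is w(i).

Step i=10: Q has 10 at row 3, column 1; remove 4 from row 3 of P and reverse-bump: 4 enters row 2 and ejects 3; 3 enters row 1 and ejects 2. So w(10) = 2. P is now [[1, 3, 5, 6, 8, 9, 10], [4, 7]].
Step i=9: Q has 9 at row 1, column 7; remove that cell from P, ejecting 10. So w(9) = 10. P is now [[1, 3, 5, 6, 8, 9], [4, 7]].
Step i=8: Q has 8 at row 2, column 2; remove 7 from row 2 of P and reverse-bump: 7 enters row 1 and ejects 6. So w(8) = 6. P is now [[1, 3, 5, 7, 8, 9], [4]].
Step i=7: Q has 7 at row 2, column 1; remove 4 from row 2 of P and reverse-bump: 4 enters row 1 and ejects 3. So w(7) = 3. P is now [[1, 4, 5, 7, 8, 9]].
Step i=6: Q has 6 at row 1, column 6; remove that cell from P, ejecting 9. So w(6) = 9. P is now [[1, 4, 5, 7, 8]].
Step i=5: Q has 5 at row 1, column 5; remove that cell from P, ejecting 8. So w(5) = 8. P is now [[1, 4, 5, 7]].
Step i=4: Q has 4 at row 1, column 4; remove that cell from P, ejecting 7. So w(4) = 7. P is now [[1, 4, 5]].
Step i=3: Q has 3 at row 1, column 3; remove that cell from P, ejecting 5. So w(3) = 5. P is now [[1, 4]].
Step i=2: Q has 2 at row 1, column 2; remove that cell from P, ejecting 4. So w(2) = 4. P is now [[1]].
Step i=1: Q has 1 at row 1, column 1; remove that cell from P, ejecting 1. So w(1) = 1. P is now [].

So w = 1 4 5 7 8 9 3 6 10 2.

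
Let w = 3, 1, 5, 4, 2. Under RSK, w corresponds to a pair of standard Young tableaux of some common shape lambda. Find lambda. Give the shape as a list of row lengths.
[2, 2, 1]

Row-insert each entry into an empty tableau.

After inserting 3: P = [[3]].
After inserting 1: P = [[1], [3]].
After inserting 5: P = [[1, 5], [3]].
After inserting 4: P = [[1, 4], [3, 5]].
After inserting 2: P = [[1, 2], [3, 4], [5]].

The final insertion tableau P = [[1, 2], [3, 4], [5]] has shape [2, 2, 1].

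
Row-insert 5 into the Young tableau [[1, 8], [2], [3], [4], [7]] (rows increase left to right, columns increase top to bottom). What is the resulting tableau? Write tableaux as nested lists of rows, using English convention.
[[1, 5], [2, 8], [3], [4], [7]]

In row 1, 5 replaces 8 (the leftmost entry greater than 5); 8 is bumped to row 2. 8 is appended to row 2. The new tableau is [[1, 5], [2, 8], [3], [4], [7]].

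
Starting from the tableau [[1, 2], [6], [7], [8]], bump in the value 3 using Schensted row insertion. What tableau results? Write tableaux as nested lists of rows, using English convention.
[[1, 2, 3], [6], [7], [8]]

3 is larger than every entry of row 1, so it is appended to row 1. The new tableau is [[1, 2, 3], [6], [7], [8]].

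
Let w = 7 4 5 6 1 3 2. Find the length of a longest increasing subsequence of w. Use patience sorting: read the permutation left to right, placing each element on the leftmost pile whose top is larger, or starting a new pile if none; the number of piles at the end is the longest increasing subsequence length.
7: new pile. tops = [7]
4: onto pile 1 (replacing 7). tops = [4]
5: new pile. tops = [4, 5]
6: new pile. tops = [4, 5, 6]
1: onto pile 1 (replacing 4). tops = [1, 5, 6]
3: onto pile 2 (replacing 5). tops = [1, 3, 6]
2: onto pile 2 (replacing 3). tops = [1, 2, 6]

3 piles, so the longest increasing subsequence has length 3.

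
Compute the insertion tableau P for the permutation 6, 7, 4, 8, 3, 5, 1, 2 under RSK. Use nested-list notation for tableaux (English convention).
After inserting 6: P = [[6]].
After inserting 7: P = [[6, 7]].
After inserting 4: P = [[4, 7], [6]].
After inserting 8: P = [[4, 7, 8], [6]].
After inserting 3: P = [[3, 7, 8], [4], [6]].
After inserting 5: P = [[3, 5, 8], [4, 7], [6]].
After inserting 1: P = [[1, 5, 8], [3, 7], [4], [6]].
After inserting 2: P = [[1, 2, 8], [3, 5], [4, 7], [6]].

So P = [[1, 2, 8], [3, 5], [4, 7], [6]].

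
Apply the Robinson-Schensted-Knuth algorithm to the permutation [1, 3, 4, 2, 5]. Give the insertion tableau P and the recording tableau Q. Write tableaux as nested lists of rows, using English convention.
Insert each entry of the permutation into P by Schensted row insertion, recording in Q the position of each new cell.

Insert 1: appended to row 1. P = [[1]], Q = [[1]].
Insert 3: appended to row 1. P = [[1, 3]], Q = [[1, 2]].
Insert 4: appended to row 1. P = [[1, 3, 4]], Q = [[1, 2, 3]].
Insert 2: 2 bumps 3 from row 1; 3 starts row 2. P = [[1, 2, 4], [3]], Q = [[1, 2, 3], [4]].
Insert 5: appended to row 1. P = [[1, 2, 4, 5], [3]], Q = [[1, 2, 3, 5], [4]].

So P = [[1, 2, 4, 5], [3]], Q = [[1, 2, 3, 5], [4]].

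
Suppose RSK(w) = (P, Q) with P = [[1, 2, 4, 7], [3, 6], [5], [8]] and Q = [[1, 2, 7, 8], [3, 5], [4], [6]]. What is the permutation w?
Reverse the RSK construction: for i from n down to 1, find the cell of Q containing i, remove the entry at that cell from P, and reverse-bump it up through P; the value ejected from row 1 is w(i).

Step i=8: Q has 8 at row 1, column 4; remove that cell from P, ejecting 7. So w(8) = 7. P is now [[1, 2, 4], [3, 6], [5], [8]].
Step i=7: Q has 7 at row 1, column 3; remove that cell from P, ejecting 4. So w(7) = 4. P is now [[1, 2], [3, 6], [5], [8]].
Step i=6: Q has 6 at row 4, column 1; remove 8 from row 4 of P and reverse-bump: 8 enters row 3 and ejects 5; 5 enters row 2 and ejects 3; 3 enters row 1 and ejects 2. So w(6) = 2. P is now [[1, 3], [5, 6], [8]].
Step i=5: Q has 5 at row 2, column 2; remove 6 from row 2 of P and reverse-bump: 6 enters row 1 and ejects 3. So w(5) = 3. P is now [[1, 6], [5], [8]].
Step i=4: Q has 4 at row 3, column 1; remove 8 from row 3 of P and reverse-bump: 8 enters row 2 and ejects 5; 5 enters row 1 and ejects 1. So w(4) = 1. P is now [[5, 6], [8]].
Step i=3: Q has 3 at row 2, column 1; remove 8 from row 2 of P and reverse-bump: 8 enters row 1 and ejects 6. So w(3) = 6. P is now [[5, 8]].
Step i=2: Q has 2 at row 1, column 2; remove that cell from P, ejecting 8. So w(2) = 8. P is now [[5]].
Step i=1: Q has 1 at row 1, column 1; remove that cell from P, ejecting 5. So w(1) = 5. P is now [].

So w = 5 8 6 1 3 2 4 7.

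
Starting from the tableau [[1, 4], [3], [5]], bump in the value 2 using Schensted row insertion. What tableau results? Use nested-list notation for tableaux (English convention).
[[1, 2], [3, 4], [5]]

In row 1, 2 replaces 4 (the leftmost entry greater than 2); 4 is bumped to row 2. 4 is appended to row 2. The new tableau is [[1, 2], [3, 4], [5]].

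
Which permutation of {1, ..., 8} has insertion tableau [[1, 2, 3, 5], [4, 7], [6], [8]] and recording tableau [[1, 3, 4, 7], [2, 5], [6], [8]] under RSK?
Reverse the RSK construction: for i from n down to 1, find the cell of Q containing i, remove the entry at that cell from P, and reverse-bump it up through P; the value ejected from row 1 is w(i).

Step i=8: Q has 8 at row 4, column 1; remove 8 from row 4 of P and reverse-bump: 8 enters row 3 and ejects 6; 6 enters row 2 and ejects 4; 4 enters row 1 and ejects 3. So w(8) = 3. P is now [[1, 2, 4, 5], [6, 7], [8]].
Step i=7: Q has 7 at row 1, column 4; remove that cell from P, ejecting 5. So w(7) = 5. P is now [[1, 2, 4], [6, 7], [8]].
Step i=6: Q has 6 at row 3, column 1; remove 8 from row 3 of P and reverse-bump: 8 enters row 2 and ejects 7; 7 enters row 1 and ejects 4. So w(6) = 4. P is now [[1, 2, 7], [6, 8]].
Step i=5: Q has 5 at row 2, column 2; remove 8 from row 2 of P and reverse-bump: 8 enters row 1 and ejects 7. So w(5) = 7. P is now [[1, 2, 8], [6]].
Step i=4: Q has 4 at row 1, column 3; remove that cell from P, ejecting 8. So w(4) = 8. P is now [[1, 2], [6]].
Step i=3: Q has 3 at row 1, column 2; remove that cell from P, ejecting 2. So w(3) = 2. P is now [[1], [6]].
Step i=2: Q has 2 at row 2, column 1; remove 6 from row 2 of P and reverse-bump: 6 enters row 1 and ejects 1. So w(2) = 1. P is now [[6]].
Step i=1: Q has 1 at row 1, column 1; remove that cell from P, ejecting 6. So w(1) = 6. P is now [].

So w = 6 1 2 8 7 4 5 3.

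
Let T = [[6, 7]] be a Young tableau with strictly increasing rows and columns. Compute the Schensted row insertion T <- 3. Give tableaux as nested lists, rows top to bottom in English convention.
[[3, 7], [6]]

In row 1, 3 replaces 6 (the leftmost entry greater than 3); 6 is bumped to row 2. 6 starts a new row 2. The new tableau is [[3, 7], [6]].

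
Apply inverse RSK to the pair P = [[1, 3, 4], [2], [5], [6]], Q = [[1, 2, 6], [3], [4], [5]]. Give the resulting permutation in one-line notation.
Reverse RSK: for i = n, n-1, ..., 1, locate i in Q, remove the corresponding corner cell from P, and reverse-bump its entry up through P; the value ejected from row 1 is w(i).

So w = 2 6 5 3 1 4.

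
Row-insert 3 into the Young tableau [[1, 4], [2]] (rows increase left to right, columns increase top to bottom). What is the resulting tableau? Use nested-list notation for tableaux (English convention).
[[1, 3], [2, 4]]

In row 1, 3 replaces 4 (the leftmost entry greater than 3); 4 is bumped to row 2. 4 is appended to row 2. The new tableau is [[1, 3], [2, 4]].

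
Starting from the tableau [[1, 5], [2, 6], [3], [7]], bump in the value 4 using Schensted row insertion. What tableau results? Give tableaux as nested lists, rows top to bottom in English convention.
[[1, 4], [2, 5], [3, 6], [7]]

In row 1, 4 replaces 5 (the leftmost entry greater than 4); 5 is bumped to row 2. In row 2, 5 replaces 6 (the leftmost entry greater than 5); 6 is bumped to row 3. 6 is appended to row 3. The new tableau is [[1, 4], [2, 5], [3, 6], [7]].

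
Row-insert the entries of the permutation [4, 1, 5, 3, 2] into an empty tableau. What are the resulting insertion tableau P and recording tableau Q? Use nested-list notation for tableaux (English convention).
P = [[1, 2], [3, 5], [4]], Q = [[1, 3], [2, 4], [5]]

Insert each entry of the permutation into P by Schensted row insertion, recording in Q the position of each new cell.

After inserting 4: P = [[4]].
After inserting 1: P = [[1], [4]].
After inserting 5: P = [[1, 5], [4]].
After inserting 3: P = [[1, 3], [4, 5]].
After inserting 2: P = [[1, 2], [3, 5], [4]].

So P = [[1, 2], [3, 5], [4]], Q = [[1, 3], [2, 4], [5]].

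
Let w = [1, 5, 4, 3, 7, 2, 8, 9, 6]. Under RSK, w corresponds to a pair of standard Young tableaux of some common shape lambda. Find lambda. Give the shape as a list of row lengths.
Row-insert each entry into an empty tableau.

After inserting 1: P = [[1]].
After inserting 5: P = [[1, 5]].
After inserting 4: P = [[1, 4], [5]].
After inserting 3: P = [[1, 3], [4], [5]].
After inserting 7: P = [[1, 3, 7], [4], [5]].
After inserting 2: P = [[1, 2, 7], [3], [4], [5]].
After inserting 8: P = [[1, 2, 7, 8], [3], [4], [5]].
After inserting 9: P = [[1, 2, 7, 8, 9], [3], [4], [5]].
After inserting 6: P = [[1, 2, 6, 8, 9], [3, 7], [4], [5]].

The final insertion tableau P = [[1, 2, 6, 8, 9], [3, 7], [4], [5]] has shape [5, 2, 1, 1].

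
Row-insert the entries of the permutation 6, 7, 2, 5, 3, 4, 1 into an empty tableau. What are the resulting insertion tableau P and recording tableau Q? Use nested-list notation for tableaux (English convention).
Insert each entry of the permutation into P by Schensted row insertion, recording in Q the position of each new cell.

Insert 6: appended to row 1. P = [[6]].
Insert 7: appended to row 1. P = [[6, 7]].
Insert 2: 2 bumps 6 from row 1; 6 starts row 2. P = [[2, 7], [6]].
Insert 5: 5 bumps 7 from row 1; 7 appends to row 2. P = [[2, 5], [6, 7]].
Insert 3: 3 bumps 5 from row 1; 5 bumps 6 from row 2; 6 starts row 3. P = [[2, 3], [5, 7], [6]].
Insert 4: appended to row 1. P = [[2, 3, 4], [5, 7], [6]].
Insert 1: 1 bumps 2 from row 1; 2 bumps 5 from row 2; 5 bumps 6 from row 3; 6 starts row 4. P = [[1, 3, 4], [2, 7], [5], [6]].

So P = [[1, 3, 4], [2, 7], [5], [6]], Q = [[1, 2, 6], [3, 4], [5], [7]].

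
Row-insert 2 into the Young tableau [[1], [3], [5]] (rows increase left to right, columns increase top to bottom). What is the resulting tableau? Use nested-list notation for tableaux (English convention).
[[1, 2], [3], [5]]

2 is larger than every entry of row 1, so it is appended to row 1. The new tableau is [[1, 2], [3], [5]].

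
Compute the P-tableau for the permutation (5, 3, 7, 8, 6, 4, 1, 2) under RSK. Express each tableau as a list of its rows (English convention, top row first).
Insert 5: appended to row 1. P = [[5]].
Insert 3: 3 bumps 5 from row 1; 5 starts row 2. P = [[3], [5]].
Insert 7: appended to row 1. P = [[3, 7], [5]].
Insert 8: appended to row 1. P = [[3, 7, 8], [5]].
Insert 6: 6 bumps 7 from row 1; 7 appends to row 2. P = [[3, 6, 8], [5, 7]].
Insert 4: 4 bumps 6 from row 1; 6 bumps 7 from row 2; 7 starts row 3. P = [[3, 4, 8], [5, 6], [7]].
Insert 1: 1 bumps 3 from row 1; 3 bumps 5 from row 2; 5 bumps 7 from row 3; 7 starts row 4. P = [[1, 4, 8], [3, 6], [5], [7]].
Insert 2: 2 bumps 4 from row 1; 4 bumps 6 from row 2; 6 appends to row 3. P = [[1, 2, 8], [3, 4], [5, 6], [7]].

So P = [[1, 2, 8], [3, 4], [5, 6], [7]].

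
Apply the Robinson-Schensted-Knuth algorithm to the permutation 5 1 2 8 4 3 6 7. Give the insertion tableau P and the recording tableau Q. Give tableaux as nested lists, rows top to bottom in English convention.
Insert each entry of the permutation into P by Schensted row insertion, recording in Q the position of each new cell.

Insert 5: appended to row 1. P = [[5]].
Insert 1: 1 bumps 5 from row 1; 5 starts row 2. P = [[1], [5]].
Insert 2: appended to row 1. P = [[1, 2], [5]].
Insert 8: appended to row 1. P = [[1, 2, 8], [5]].
Insert 4: 4 bumps 8 from row 1; 8 appends to row 2. P = [[1, 2, 4], [5, 8]].
Insert 3: 3 bumps 4 from row 1; 4 bumps 5 from row 2; 5 starts row 3. P = [[1, 2, 3], [4, 8], [5]].
Insert 6: appended to row 1. P = [[1, 2, 3, 6], [4, 8], [5]].
Insert 7: appended to row 1. P = [[1, 2, 3, 6, 7], [4, 8], [5]].

So P = [[1, 2, 3, 6, 7], [4, 8], [5]], Q = [[1, 3, 4, 7, 8], [2, 5], [6]].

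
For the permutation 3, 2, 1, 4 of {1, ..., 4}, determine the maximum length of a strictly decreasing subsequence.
3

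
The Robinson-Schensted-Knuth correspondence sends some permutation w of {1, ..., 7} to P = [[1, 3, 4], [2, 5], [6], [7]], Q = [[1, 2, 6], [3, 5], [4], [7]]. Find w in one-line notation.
2 7 6 1 3 5 4

Reverse the RSK construction: for i from n down to 1, find the cell of Q containing i, remove the entry at that cell from P, and reverse-bump it up through P; the value ejected from row 1 is w(i).

Step i=7: Q has 7 at row 4, column 1; remove 7 from row 4 of P and reverse-bump: 7 enters row 3 and ejects 6; 6 enters row 2 and ejects 5; 5 enters row 1 and ejects 4. So w(7) = 4. P is now [[1, 3, 5], [2, 6], [7]].
Step i=6: Q has 6 at row 1, column 3; remove that cell from P, ejecting 5. So w(6) = 5. P is now [[1, 3], [2, 6], [7]].
Step i=5: Q has 5 at row 2, column 2; remove 6 from row 2 of P and reverse-bump: 6 enters row 1 and ejects 3. So w(5) = 3. P is now [[1, 6], [2], [7]].
Step i=4: Q has 4 at row 3, column 1; remove 7 from row 3 of P and reverse-bump: 7 enters row 2 and ejects 2; 2 enters row 1 and ejects 1. So w(4) = 1. P is now [[2, 6], [7]].
Step i=3: Q has 3 at row 2, column 1; remove 7 from row 2 of P and reverse-bump: 7 enters row 1 and ejects 6. So w(3) = 6. P is now [[2, 7]].
Step i=2: Q has 2 at row 1, column 2; remove that cell from P, ejecting 7. So w(2) = 7. P is now [[2]].
Step i=1: Q has 1 at row 1, column 1; remove that cell from P, ejecting 2. So w(1) = 2. P is now [].

So w = 2 7 6 1 3 5 4.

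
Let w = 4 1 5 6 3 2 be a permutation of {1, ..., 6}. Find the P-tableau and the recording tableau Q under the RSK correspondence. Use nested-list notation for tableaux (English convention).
Insert each entry of the permutation into P by Schensted row insertion, recording in Q the position of each new cell.

Insert 4: appended to row 1. P = [[4]].
Insert 1: 1 bumps 4 from row 1; 4 starts row 2. P = [[1], [4]].
Insert 5: appended to row 1. P = [[1, 5], [4]].
Insert 6: appended to row 1. P = [[1, 5, 6], [4]].
Insert 3: 3 bumps 5 from row 1; 5 appends to row 2. P = [[1, 3, 6], [4, 5]].
Insert 2: 2 bumps 3 from row 1; 3 bumps 4 from row 2; 4 starts row 3. P = [[1, 2, 6], [3, 5], [4]].

So P = [[1, 2, 6], [3, 5], [4]], Q = [[1, 3, 4], [2, 5], [6]].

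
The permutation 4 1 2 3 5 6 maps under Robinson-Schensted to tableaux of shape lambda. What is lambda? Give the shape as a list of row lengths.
[5, 1]

Row-insert each entry into an empty tableau.

After inserting 4: P = [[4]].
After inserting 1: P = [[1], [4]].
After inserting 2: P = [[1, 2], [4]].
After inserting 3: P = [[1, 2, 3], [4]].
After inserting 5: P = [[1, 2, 3, 5], [4]].
After inserting 6: P = [[1, 2, 3, 5, 6], [4]].

The final insertion tableau P = [[1, 2, 3, 5, 6], [4]] has shape [5, 1].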